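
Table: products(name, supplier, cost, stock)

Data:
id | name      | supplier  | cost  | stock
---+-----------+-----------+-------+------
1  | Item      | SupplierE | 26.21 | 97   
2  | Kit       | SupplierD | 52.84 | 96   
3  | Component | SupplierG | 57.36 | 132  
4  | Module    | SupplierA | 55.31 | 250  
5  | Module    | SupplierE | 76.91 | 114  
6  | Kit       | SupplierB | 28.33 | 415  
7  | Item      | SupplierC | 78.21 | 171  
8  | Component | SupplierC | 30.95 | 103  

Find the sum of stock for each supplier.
SELECT supplier, SUM(stock) as result
FROM products
GROUP BY supplier

Result:
  SupplierA: 250
  SupplierB: 415
  SupplierC: 274
  SupplierD: 96
  SupplierE: 211
  SupplierG: 132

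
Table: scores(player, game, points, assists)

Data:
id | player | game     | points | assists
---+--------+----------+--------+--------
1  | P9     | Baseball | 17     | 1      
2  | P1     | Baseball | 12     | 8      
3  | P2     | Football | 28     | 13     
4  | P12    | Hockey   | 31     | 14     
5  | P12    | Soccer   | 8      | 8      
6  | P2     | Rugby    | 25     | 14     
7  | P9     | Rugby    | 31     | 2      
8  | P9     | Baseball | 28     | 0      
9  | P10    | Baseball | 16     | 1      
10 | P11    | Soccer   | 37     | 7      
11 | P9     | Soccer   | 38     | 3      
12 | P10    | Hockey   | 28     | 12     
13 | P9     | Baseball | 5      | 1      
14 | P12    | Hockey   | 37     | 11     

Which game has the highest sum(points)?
SELECT game, SUM(points) as val
FROM scores
GROUP BY game
ORDER BY val DESC
LIMIT 1

Result: Hockey with sum(points) = 96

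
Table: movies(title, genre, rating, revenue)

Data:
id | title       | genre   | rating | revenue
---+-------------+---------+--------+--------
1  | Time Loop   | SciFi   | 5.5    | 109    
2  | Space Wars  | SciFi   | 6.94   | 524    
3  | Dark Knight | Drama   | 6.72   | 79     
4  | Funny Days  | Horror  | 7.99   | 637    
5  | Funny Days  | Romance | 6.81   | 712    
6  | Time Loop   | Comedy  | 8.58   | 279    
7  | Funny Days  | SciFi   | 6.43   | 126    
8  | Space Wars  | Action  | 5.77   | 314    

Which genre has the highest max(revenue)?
SELECT genre, MAX(revenue) as val
FROM movies
GROUP BY genre
ORDER BY val DESC
LIMIT 1

Result: Romance with max(revenue) = 712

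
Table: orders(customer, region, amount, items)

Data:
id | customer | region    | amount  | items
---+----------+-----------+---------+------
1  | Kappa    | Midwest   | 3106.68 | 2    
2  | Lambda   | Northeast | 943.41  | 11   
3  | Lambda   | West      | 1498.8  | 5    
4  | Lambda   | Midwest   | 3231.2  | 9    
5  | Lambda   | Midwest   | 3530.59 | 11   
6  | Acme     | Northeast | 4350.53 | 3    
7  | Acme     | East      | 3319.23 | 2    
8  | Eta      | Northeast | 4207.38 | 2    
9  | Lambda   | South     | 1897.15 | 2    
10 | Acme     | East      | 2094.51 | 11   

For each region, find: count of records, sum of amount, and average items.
SELECT region,
       COUNT(*) as cnt,
       SUM(amount) as total_amount,
       AVG(items) as avg_items
FROM orders
GROUP BY region

Result:
  East: 2 records, 5413.74 total amount, 6.50 avg items
  Midwest: 3 records, 9868.47 total amount, 7.33 avg items
  Northeast: 3 records, 9501.32 total amount, 5.33 avg items
  South: 1 records, 1897.15 total amount, 2.00 avg items
  West: 1 records, 1498.80 total amount, 5.00 avg items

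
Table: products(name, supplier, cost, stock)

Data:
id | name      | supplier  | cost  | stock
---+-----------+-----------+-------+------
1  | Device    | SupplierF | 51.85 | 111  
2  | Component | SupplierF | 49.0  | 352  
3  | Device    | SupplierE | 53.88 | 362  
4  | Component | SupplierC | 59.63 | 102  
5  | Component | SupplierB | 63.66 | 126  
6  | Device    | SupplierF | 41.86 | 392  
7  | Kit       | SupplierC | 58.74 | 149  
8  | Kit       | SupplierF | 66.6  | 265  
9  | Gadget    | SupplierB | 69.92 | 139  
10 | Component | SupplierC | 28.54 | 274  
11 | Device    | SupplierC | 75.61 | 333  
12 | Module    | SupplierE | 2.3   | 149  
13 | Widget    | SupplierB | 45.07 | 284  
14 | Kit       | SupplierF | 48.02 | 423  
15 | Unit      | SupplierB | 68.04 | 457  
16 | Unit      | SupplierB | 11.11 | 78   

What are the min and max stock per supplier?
SELECT supplier, MIN(stock), MAX(stock)
FROM products
GROUP BY supplier

Result:
  SupplierB: min=78, max=457
  SupplierC: min=102, max=333
  SupplierE: min=149, max=362
  SupplierF: min=111, max=423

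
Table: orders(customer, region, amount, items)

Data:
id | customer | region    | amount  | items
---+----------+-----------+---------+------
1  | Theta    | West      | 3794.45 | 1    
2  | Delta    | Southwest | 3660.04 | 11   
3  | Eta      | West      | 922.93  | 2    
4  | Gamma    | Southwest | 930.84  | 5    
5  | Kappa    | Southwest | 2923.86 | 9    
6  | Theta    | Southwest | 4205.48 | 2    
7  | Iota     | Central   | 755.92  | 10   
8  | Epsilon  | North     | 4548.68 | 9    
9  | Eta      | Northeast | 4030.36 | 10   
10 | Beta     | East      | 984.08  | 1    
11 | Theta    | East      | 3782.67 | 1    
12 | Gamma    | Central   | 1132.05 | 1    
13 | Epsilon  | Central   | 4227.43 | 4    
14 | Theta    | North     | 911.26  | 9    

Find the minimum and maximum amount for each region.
SELECT region, MIN(amount), MAX(amount)
FROM orders
GROUP BY region

Result:
  Central: min=755.92, max=4227.43
  East: min=984.08, max=3782.67
  North: min=911.26, max=4548.68
  Northeast: min=4030.36, max=4030.36
  Southwest: min=930.84, max=4205.48
  West: min=922.93, max=3794.45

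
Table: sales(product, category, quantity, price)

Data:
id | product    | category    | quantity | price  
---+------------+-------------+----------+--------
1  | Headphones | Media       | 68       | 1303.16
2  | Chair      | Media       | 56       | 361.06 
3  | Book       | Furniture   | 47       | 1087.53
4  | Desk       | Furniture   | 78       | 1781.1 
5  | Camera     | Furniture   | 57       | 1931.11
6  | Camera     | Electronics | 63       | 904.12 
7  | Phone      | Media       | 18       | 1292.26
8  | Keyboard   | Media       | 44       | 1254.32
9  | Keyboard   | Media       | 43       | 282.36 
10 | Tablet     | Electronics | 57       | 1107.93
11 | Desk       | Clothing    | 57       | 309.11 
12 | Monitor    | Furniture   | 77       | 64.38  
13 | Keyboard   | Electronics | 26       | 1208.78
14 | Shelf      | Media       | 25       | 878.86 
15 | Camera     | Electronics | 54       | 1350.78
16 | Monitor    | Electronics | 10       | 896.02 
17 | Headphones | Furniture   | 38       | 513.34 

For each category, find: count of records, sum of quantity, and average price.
SELECT category,
       COUNT(*) as cnt,
       SUM(quantity) as total_quantity,
       AVG(price) as avg_price
FROM sales
GROUP BY category

Result:
  Clothing: 1 records, 57 total quantity, 309.11 avg price
  Electronics: 5 records, 210 total quantity, 1093.53 avg price
  Furniture: 5 records, 297 total quantity, 1075.49 avg price
  Media: 6 records, 254 total quantity, 895.34 avg price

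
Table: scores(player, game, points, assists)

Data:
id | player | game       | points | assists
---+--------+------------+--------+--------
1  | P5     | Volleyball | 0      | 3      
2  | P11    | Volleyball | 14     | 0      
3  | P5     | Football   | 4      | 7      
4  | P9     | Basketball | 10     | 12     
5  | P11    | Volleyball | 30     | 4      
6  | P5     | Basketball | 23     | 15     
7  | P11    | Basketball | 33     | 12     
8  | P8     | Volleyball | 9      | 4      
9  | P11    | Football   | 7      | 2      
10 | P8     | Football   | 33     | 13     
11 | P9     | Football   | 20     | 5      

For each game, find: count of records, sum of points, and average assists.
SELECT game,
       COUNT(*) as cnt,
       SUM(points) as total_points,
       AVG(assists) as avg_assists
FROM scores
GROUP BY game

Result:
  Basketball: 3 records, 66 total points, 13.00 avg assists
  Football: 4 records, 64 total points, 6.75 avg assists
  Volleyball: 4 records, 53 total points, 2.75 avg assists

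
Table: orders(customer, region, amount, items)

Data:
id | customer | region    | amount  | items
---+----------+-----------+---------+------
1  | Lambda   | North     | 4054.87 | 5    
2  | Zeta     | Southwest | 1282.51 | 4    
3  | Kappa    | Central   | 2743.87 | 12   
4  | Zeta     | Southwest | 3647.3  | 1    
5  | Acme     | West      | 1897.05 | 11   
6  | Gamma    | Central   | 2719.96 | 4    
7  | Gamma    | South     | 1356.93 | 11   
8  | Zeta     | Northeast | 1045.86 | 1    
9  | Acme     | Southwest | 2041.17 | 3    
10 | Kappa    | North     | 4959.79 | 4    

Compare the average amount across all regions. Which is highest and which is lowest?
SELECT region, AVG(amount)
FROM orders
GROUP BY region
ORDER BY AVG(amount)

All groups:
  Northeast: 1045.86
  South: 1356.93
  West: 1897.05
  Southwest: 2323.66
  Central: 2731.92
  North: 4507.33

Highest: North (4507.33)
Lowest: Northeast (1045.86)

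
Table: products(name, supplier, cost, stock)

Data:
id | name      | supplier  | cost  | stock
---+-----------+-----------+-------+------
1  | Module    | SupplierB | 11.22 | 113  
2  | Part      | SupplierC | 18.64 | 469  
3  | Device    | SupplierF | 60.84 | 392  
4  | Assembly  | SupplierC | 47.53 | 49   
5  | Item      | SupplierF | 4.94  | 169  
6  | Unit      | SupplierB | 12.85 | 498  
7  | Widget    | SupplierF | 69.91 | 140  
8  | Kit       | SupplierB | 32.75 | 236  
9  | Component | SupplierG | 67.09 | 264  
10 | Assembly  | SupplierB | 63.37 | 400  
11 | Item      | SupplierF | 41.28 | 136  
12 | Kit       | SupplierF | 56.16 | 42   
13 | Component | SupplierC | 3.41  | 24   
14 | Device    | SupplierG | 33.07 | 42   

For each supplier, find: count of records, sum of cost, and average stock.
SELECT supplier,
       COUNT(*) as cnt,
       SUM(cost) as total_cost,
       AVG(stock) as avg_stock
FROM products
GROUP BY supplier

Result:
  SupplierB: 4 records, 120.19 total cost, 311.75 avg stock
  SupplierC: 3 records, 69.58 total cost, 180.67 avg stock
  SupplierF: 5 records, 233.13 total cost, 175.80 avg stock
  SupplierG: 2 records, 100.16 total cost, 153.00 avg stock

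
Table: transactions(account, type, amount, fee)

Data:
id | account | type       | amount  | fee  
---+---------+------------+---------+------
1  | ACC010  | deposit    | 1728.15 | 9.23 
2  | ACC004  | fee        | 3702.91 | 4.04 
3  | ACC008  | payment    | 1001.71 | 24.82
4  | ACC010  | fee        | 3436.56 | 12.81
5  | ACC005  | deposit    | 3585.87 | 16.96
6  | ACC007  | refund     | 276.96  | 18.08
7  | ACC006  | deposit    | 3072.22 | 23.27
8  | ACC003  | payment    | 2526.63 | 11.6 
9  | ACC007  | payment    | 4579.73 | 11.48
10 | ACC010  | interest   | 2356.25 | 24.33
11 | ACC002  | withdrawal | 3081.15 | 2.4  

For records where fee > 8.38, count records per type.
SELECT type, COUNT(*)
FROM transactions
WHERE fee > 8.38
GROUP BY type

Note: WHERE filters rows before grouping.

Result:
  deposit: 3
  fee: 1
  interest: 1
  payment: 3
  refund: 1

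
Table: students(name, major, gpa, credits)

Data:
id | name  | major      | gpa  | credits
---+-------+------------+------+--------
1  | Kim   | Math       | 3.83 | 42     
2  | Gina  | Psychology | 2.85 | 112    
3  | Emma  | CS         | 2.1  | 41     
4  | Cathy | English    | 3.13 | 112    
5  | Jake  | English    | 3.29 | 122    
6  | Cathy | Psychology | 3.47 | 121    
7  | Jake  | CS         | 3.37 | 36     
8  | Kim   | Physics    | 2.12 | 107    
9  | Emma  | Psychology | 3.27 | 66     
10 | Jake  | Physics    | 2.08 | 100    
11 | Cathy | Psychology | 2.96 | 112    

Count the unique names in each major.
SELECT major, COUNT(DISTINCT name)
FROM students
GROUP BY major

Result:
  CS: 2 distinct
  English: 2 distinct
  Math: 1 distinct
  Physics: 2 distinct
  Psychology: 3 distinct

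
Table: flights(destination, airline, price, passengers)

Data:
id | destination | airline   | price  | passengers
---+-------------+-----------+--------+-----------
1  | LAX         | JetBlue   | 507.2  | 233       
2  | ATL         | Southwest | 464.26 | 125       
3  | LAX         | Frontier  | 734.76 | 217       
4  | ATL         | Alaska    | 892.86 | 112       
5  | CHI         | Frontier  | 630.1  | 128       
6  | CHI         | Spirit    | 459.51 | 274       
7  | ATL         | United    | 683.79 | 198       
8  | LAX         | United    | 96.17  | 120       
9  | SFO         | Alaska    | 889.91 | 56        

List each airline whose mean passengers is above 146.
SELECT airline, AVG(passengers)
FROM flights
GROUP BY airline
HAVING AVG(passengers) > 146

Result:
  Frontier: avg=172.50
  JetBlue: avg=233.00
  Spirit: avg=274.00
  United: avg=159.00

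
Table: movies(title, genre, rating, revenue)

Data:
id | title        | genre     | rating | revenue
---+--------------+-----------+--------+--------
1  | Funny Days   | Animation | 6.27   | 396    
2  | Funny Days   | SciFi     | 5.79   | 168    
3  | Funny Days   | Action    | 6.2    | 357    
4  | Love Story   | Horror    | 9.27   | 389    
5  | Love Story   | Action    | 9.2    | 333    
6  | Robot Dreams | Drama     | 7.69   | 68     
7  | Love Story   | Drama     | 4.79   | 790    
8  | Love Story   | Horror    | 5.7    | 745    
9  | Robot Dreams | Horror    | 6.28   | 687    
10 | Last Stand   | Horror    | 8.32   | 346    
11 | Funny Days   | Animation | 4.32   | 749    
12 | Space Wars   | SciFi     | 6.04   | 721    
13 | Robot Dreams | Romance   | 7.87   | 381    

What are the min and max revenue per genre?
SELECT genre, MIN(revenue), MAX(revenue)
FROM movies
GROUP BY genre

Result:
  Action: min=333, max=357
  Animation: min=396, max=749
  Drama: min=68, max=790
  Horror: min=346, max=745
  Romance: min=381, max=381
  SciFi: min=168, max=721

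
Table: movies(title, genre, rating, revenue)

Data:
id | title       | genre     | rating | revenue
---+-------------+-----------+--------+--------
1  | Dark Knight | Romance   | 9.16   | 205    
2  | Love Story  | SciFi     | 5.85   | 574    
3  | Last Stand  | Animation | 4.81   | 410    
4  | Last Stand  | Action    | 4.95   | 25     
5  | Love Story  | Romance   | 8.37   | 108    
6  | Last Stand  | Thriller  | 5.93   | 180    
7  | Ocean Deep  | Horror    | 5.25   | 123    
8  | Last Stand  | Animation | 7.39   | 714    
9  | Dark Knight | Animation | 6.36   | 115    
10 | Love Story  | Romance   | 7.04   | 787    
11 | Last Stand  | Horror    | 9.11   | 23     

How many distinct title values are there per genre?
SELECT genre, COUNT(DISTINCT title)
FROM movies
GROUP BY genre

Result:
  Action: 1 distinct
  Animation: 2 distinct
  Horror: 2 distinct
  Romance: 2 distinct
  SciFi: 1 distinct
  Thriller: 1 distinct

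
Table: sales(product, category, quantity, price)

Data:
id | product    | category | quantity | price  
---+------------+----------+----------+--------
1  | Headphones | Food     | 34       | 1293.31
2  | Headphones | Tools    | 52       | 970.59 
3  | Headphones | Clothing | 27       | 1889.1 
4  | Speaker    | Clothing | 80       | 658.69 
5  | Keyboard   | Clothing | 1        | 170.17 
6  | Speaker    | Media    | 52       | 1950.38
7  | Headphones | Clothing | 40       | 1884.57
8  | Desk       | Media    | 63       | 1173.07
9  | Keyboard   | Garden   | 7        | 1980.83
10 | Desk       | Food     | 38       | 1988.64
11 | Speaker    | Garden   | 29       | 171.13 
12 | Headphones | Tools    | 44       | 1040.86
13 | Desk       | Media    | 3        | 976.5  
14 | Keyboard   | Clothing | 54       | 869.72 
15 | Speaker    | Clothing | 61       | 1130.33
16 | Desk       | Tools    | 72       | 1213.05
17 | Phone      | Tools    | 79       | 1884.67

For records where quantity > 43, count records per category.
SELECT category, COUNT(*)
FROM sales
WHERE quantity > 43
GROUP BY category

Note: WHERE filters rows before grouping.

Result:
  Clothing: 3
  Media: 2
  Tools: 4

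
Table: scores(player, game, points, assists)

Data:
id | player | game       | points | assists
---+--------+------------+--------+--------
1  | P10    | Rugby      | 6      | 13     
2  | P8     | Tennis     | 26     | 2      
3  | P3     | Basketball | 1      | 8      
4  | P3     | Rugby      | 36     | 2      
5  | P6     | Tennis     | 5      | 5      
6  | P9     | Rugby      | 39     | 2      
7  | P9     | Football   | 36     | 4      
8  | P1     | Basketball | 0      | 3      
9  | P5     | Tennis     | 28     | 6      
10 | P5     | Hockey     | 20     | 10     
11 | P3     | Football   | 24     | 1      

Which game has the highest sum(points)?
SELECT game, SUM(points) as val
FROM scores
GROUP BY game
ORDER BY val DESC
LIMIT 1

Result: Rugby with sum(points) = 81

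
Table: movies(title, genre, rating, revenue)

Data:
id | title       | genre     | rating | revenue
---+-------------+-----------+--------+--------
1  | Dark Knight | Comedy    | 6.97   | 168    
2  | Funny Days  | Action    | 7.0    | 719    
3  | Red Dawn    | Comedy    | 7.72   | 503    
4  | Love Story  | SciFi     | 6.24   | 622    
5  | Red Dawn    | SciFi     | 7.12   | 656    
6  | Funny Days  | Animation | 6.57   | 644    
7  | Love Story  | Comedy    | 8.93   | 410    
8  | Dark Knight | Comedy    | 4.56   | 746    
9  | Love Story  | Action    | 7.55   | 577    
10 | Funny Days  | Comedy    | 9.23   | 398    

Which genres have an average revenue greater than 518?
SELECT genre, AVG(revenue)
FROM movies
GROUP BY genre
HAVING AVG(revenue) > 518

Result:
  Action: avg=648.00
  Animation: avg=644.00
  SciFi: avg=639.00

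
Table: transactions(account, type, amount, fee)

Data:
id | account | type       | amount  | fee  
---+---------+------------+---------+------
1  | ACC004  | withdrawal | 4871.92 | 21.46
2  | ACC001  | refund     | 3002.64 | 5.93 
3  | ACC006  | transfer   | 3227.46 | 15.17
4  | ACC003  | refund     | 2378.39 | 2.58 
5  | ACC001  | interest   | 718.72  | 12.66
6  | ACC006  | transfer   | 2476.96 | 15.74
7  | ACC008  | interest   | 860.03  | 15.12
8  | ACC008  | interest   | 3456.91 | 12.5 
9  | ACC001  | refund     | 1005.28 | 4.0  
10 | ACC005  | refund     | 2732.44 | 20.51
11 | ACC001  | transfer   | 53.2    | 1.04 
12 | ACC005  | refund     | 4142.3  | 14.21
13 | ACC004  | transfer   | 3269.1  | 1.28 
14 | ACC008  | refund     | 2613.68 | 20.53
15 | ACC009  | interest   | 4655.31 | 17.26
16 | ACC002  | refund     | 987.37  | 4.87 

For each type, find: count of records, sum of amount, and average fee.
SELECT type,
       COUNT(*) as cnt,
       SUM(amount) as total_amount,
       AVG(fee) as avg_fee
FROM transactions
GROUP BY type

Result:
  interest: 4 records, 9690.97 total amount, 14.39 avg fee
  refund: 7 records, 16862.10 total amount, 10.38 avg fee
  transfer: 4 records, 9026.72 total amount, 8.31 avg fee
  withdrawal: 1 records, 4871.92 total amount, 21.46 avg fee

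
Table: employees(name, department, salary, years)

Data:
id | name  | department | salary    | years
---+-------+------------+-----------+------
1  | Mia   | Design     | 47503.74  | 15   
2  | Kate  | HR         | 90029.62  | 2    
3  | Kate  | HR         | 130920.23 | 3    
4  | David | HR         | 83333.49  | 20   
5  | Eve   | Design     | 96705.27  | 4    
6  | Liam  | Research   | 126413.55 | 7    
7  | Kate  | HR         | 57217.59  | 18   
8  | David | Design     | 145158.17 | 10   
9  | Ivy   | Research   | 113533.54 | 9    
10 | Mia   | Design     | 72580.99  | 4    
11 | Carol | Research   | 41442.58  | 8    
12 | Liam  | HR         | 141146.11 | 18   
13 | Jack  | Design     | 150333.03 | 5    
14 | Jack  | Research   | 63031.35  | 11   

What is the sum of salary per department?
SELECT department, SUM(salary) as result
FROM employees
GROUP BY department

Result:
  Design: 512281.20
  HR: 502647.04
  Research: 344421.02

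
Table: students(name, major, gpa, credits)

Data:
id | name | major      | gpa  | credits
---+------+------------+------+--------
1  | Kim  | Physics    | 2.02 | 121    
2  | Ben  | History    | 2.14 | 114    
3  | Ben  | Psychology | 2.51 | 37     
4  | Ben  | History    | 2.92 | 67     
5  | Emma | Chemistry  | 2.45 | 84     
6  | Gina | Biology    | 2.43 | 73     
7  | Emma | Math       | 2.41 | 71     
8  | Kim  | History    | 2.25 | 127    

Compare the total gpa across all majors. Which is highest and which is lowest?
SELECT major, SUM(gpa)
FROM students
GROUP BY major
ORDER BY SUM(gpa)

All groups:
  Physics: 2.02
  Math: 2.41
  Biology: 2.43
  Chemistry: 2.45
  Psychology: 2.51
  History: 7.31

Highest: History (7.31)
Lowest: Physics (2.02)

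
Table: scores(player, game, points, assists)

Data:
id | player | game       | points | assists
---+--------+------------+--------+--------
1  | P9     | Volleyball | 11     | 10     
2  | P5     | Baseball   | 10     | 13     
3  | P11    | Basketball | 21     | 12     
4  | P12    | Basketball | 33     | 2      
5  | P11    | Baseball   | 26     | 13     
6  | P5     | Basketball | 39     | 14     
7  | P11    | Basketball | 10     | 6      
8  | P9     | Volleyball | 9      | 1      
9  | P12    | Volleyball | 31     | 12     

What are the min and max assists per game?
SELECT game, MIN(assists), MAX(assists)
FROM scores
GROUP BY game

Result:
  Baseball: min=13, max=13
  Basketball: min=2, max=14
  Volleyball: min=1, max=12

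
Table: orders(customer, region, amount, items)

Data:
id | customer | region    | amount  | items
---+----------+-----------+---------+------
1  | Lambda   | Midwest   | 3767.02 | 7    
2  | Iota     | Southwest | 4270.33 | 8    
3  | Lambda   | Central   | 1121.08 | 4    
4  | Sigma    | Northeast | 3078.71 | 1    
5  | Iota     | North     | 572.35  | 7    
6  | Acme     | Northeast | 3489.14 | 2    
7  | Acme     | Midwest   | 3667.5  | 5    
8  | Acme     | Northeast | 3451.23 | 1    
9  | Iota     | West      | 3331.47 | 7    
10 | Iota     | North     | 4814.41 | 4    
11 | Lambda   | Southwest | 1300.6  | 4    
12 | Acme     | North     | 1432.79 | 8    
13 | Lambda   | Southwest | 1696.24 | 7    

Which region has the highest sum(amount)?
SELECT region, SUM(amount) as val
FROM orders
GROUP BY region
ORDER BY val DESC
LIMIT 1

Result: Northeast with sum(amount) = 10019.08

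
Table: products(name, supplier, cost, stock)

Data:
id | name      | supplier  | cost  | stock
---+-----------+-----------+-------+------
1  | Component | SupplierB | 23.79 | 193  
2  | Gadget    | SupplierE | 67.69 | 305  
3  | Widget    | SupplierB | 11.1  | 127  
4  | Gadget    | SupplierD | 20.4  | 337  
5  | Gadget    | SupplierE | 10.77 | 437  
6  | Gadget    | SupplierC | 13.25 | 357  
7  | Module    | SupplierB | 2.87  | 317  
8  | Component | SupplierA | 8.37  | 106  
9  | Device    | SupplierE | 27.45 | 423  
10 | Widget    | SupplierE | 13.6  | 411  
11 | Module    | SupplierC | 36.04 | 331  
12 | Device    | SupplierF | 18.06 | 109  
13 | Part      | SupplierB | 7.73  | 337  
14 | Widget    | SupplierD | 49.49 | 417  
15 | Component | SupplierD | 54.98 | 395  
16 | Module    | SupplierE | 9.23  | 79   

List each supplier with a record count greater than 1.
SELECT supplier, COUNT(*) as cnt
FROM products
GROUP BY supplier
HAVING COUNT(*) > 1

Result:
  SupplierB: 4
  SupplierC: 2
  SupplierD: 3
  SupplierE: 5

Note: HAVING filters groups after aggregation, WHERE filters rows before.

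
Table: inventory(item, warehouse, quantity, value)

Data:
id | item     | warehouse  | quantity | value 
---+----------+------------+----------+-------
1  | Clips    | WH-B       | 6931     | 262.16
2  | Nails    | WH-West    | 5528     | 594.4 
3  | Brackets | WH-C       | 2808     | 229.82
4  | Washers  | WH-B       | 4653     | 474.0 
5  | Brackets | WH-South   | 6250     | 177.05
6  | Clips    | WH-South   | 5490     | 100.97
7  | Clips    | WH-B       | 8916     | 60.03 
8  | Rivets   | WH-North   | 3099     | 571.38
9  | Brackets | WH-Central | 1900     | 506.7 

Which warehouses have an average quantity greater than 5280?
SELECT warehouse, AVG(quantity)
FROM inventory
GROUP BY warehouse
HAVING AVG(quantity) > 5280

Result:
  WH-B: avg=6833.33
  WH-South: avg=5870.00
  WH-West: avg=5528.00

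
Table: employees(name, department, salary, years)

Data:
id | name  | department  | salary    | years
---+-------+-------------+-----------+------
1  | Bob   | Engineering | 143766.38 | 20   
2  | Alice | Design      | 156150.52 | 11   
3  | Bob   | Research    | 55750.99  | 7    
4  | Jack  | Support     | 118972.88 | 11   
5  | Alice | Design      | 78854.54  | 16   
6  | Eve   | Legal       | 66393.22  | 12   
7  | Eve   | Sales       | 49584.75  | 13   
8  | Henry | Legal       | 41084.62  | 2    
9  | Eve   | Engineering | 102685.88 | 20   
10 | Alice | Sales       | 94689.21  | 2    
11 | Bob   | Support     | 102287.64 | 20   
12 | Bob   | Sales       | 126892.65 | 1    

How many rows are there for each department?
SELECT department, COUNT(*) as count
FROM employees
GROUP BY department

Result:
  Design: 2
  Engineering: 2
  Legal: 2
  Research: 1
  Sales: 3
  Support: 2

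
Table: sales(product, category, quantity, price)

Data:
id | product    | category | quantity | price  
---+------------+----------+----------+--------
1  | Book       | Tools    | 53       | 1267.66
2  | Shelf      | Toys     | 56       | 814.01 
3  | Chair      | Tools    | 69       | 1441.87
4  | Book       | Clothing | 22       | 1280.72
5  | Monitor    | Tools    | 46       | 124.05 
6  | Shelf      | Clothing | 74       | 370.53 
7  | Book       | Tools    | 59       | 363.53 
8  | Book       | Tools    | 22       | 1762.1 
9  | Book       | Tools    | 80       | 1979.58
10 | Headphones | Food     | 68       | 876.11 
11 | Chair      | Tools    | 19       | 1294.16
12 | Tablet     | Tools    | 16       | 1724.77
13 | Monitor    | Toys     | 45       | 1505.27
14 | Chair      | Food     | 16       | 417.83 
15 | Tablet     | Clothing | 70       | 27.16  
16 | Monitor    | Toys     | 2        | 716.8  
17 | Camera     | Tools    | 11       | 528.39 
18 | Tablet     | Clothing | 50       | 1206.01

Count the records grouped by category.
SELECT category, COUNT(*) as count
FROM sales
GROUP BY category

Result:
  Clothing: 4
  Food: 2
  Tools: 9
  Toys: 3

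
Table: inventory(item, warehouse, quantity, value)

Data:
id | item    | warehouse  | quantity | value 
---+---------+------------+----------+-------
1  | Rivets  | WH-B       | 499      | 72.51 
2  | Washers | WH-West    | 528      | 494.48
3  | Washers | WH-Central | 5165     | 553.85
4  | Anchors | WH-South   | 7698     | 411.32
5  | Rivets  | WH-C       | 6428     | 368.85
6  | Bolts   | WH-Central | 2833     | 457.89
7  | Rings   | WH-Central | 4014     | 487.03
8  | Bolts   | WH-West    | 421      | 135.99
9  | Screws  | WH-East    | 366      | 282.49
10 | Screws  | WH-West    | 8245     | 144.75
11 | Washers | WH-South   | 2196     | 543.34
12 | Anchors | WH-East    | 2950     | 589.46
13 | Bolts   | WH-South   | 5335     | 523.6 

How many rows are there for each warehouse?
SELECT warehouse, COUNT(*) as count
FROM inventory
GROUP BY warehouse

Result:
  WH-B: 1
  WH-C: 1
  WH-Central: 3
  WH-East: 2
  WH-South: 3
  WH-West: 3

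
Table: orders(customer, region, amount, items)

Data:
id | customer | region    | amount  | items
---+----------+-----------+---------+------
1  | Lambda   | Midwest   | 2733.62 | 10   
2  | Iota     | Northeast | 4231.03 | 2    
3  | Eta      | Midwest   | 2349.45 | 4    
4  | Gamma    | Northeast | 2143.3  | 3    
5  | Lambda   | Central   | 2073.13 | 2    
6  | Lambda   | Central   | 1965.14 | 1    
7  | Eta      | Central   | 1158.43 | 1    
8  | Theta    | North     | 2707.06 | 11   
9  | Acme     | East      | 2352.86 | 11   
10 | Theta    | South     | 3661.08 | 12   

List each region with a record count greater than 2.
SELECT region, COUNT(*) as cnt
FROM orders
GROUP BY region
HAVING COUNT(*) > 2

Result:
  Central: 3

Note: HAVING filters groups after aggregation, WHERE filters rows before.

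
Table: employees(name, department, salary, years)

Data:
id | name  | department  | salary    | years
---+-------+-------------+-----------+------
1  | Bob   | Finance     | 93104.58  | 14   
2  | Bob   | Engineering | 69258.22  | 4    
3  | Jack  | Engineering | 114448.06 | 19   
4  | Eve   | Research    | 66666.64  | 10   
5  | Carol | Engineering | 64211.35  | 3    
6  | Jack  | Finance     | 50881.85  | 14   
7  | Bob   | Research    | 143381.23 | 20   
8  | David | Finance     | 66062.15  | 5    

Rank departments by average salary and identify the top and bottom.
SELECT department, AVG(salary)
FROM employees
GROUP BY department
ORDER BY AVG(salary)

All groups:
  Finance: 70016.19
  Engineering: 82639.21
  Research: 105023.94

Highest: Research (105023.94)
Lowest: Finance (70016.19)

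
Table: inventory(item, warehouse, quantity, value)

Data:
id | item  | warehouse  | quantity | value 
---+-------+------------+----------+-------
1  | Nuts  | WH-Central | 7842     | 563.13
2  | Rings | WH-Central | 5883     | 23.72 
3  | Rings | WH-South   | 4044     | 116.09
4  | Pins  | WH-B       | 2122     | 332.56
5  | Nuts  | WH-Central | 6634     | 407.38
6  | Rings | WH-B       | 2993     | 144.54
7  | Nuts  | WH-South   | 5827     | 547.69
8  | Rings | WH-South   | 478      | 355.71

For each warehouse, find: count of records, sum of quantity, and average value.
SELECT warehouse,
       COUNT(*) as cnt,
       SUM(quantity) as total_quantity,
       AVG(value) as avg_value
FROM inventory
GROUP BY warehouse

Result:
  WH-B: 2 records, 5115 total quantity, 238.55 avg value
  WH-Central: 3 records, 20359 total quantity, 331.41 avg value
  WH-South: 3 records, 10349 total quantity, 339.83 avg value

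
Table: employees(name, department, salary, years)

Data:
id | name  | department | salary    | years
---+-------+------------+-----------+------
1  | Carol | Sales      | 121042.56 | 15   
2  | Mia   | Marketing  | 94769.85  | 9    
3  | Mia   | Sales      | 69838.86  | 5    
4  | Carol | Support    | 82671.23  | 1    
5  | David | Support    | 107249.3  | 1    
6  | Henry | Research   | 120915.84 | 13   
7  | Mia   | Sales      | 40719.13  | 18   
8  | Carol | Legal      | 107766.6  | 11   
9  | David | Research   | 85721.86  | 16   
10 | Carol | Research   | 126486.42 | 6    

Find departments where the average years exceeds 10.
SELECT department, AVG(years)
FROM employees
GROUP BY department
HAVING AVG(years) > 10

Result:
  Legal: avg=11.00
  Research: avg=11.67
  Sales: avg=12.67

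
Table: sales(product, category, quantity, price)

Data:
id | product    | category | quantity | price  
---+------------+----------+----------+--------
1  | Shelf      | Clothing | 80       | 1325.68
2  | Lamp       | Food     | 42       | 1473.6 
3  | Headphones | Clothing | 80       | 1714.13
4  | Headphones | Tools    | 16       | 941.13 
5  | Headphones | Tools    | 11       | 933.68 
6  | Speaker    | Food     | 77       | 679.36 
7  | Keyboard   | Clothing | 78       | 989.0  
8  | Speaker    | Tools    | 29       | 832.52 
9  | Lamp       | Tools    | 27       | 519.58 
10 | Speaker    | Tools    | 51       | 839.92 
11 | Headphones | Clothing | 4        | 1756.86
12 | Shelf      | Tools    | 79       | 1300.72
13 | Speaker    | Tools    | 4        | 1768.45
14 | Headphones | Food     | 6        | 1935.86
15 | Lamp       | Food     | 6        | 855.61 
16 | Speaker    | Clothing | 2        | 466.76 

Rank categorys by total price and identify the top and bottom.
SELECT category, SUM(price)
FROM sales
GROUP BY category
ORDER BY SUM(price)

All groups:
  Food: 4944.43
  Clothing: 6252.43
  Tools: 7136.00

Highest: Tools (7136.00)
Lowest: Food (4944.43)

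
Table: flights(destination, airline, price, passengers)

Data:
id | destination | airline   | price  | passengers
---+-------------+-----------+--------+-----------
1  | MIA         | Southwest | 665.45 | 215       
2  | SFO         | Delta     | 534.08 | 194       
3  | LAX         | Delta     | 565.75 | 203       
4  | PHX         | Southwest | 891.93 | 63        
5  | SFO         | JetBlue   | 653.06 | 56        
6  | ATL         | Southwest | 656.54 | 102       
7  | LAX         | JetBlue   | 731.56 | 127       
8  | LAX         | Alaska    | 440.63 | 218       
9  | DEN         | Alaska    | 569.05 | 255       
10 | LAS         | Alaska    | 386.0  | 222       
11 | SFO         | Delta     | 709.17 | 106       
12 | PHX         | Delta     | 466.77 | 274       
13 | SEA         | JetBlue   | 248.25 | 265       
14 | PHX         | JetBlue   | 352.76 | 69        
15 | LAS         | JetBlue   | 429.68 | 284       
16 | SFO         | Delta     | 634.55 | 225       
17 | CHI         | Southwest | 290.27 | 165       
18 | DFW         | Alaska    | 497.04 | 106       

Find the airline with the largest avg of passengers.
SELECT airline, AVG(passengers) as val
FROM flights
GROUP BY airline
ORDER BY val DESC
LIMIT 1

Result: Delta with avg(passengers) = 200.40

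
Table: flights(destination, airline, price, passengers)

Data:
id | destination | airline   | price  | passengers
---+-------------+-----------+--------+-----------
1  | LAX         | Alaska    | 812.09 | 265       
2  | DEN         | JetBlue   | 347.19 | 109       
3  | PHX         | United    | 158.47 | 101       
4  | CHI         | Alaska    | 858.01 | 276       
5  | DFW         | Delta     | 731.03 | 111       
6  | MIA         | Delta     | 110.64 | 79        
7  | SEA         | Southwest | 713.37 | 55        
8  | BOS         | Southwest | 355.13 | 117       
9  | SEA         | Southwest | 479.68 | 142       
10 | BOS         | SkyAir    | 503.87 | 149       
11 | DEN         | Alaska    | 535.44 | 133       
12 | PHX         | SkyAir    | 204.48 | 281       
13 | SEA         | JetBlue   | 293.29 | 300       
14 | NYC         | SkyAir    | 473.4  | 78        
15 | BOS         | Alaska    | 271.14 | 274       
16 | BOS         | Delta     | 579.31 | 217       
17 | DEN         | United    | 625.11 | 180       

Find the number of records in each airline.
SELECT airline, COUNT(*) as count
FROM flights
GROUP BY airline

Result:
  Alaska: 4
  Delta: 3
  JetBlue: 2
  SkyAir: 3
  Southwest: 3
  United: 2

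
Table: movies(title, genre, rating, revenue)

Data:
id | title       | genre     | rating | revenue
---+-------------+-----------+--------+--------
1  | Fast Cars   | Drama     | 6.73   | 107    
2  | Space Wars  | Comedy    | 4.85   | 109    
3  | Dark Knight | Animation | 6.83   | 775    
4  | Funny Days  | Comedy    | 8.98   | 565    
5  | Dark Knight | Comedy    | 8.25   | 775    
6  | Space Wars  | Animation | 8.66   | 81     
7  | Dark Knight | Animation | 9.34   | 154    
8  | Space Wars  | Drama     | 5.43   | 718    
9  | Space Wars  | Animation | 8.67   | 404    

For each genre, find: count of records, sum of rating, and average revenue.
SELECT genre,
       COUNT(*) as cnt,
       SUM(rating) as total_rating,
       AVG(revenue) as avg_revenue
FROM movies
GROUP BY genre

Result:
  Animation: 4 records, 33.50 total rating, 353.50 avg revenue
  Comedy: 3 records, 22.08 total rating, 483.00 avg revenue
  Drama: 2 records, 12.16 total rating, 412.50 avg revenue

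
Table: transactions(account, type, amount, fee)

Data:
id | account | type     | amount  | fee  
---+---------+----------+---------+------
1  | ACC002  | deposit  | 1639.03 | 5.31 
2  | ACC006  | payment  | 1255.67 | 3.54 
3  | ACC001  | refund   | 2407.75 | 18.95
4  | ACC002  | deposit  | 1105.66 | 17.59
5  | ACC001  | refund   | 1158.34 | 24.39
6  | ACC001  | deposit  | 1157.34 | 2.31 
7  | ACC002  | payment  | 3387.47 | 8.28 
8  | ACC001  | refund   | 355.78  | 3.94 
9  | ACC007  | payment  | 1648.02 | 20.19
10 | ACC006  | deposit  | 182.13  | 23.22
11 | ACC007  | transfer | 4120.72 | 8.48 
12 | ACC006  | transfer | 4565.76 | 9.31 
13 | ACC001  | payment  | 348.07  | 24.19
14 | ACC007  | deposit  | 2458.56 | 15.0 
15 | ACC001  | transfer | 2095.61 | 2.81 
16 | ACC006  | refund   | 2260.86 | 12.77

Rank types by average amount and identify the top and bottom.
SELECT type, AVG(amount)
FROM transactions
GROUP BY type
ORDER BY AVG(amount)

All groups:
  deposit: 1308.54
  refund: 1545.68
  payment: 1659.81
  transfer: 3594.03

Highest: transfer (3594.03)
Lowest: deposit (1308.54)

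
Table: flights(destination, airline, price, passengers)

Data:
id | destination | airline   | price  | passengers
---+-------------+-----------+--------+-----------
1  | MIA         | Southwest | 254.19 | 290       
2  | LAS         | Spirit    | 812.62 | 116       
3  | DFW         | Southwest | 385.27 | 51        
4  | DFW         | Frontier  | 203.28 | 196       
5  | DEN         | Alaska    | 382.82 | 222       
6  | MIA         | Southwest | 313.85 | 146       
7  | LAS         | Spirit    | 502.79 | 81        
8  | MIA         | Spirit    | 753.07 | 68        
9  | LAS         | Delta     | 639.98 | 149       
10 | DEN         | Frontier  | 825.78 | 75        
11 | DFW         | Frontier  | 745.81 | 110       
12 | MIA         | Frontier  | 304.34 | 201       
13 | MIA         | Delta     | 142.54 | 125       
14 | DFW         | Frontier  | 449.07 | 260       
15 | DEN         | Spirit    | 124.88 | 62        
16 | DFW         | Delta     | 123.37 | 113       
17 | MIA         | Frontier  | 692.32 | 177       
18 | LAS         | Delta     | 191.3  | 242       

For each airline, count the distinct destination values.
SELECT airline, COUNT(DISTINCT destination)
FROM flights
GROUP BY airline

Result:
  Alaska: 1 distinct
  Delta: 3 distinct
  Frontier: 3 distinct
  Southwest: 2 distinct
  Spirit: 3 distinct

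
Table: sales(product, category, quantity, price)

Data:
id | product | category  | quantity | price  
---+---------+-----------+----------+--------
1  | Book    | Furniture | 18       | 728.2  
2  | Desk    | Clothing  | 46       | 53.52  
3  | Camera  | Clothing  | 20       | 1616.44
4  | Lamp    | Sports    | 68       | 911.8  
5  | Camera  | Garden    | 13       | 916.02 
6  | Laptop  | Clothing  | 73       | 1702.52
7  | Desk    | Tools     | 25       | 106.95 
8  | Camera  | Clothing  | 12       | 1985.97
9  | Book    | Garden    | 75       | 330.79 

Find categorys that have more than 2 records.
SELECT category, COUNT(*) as cnt
FROM sales
GROUP BY category
HAVING COUNT(*) > 2

Result:
  Clothing: 4

Note: HAVING filters groups after aggregation, WHERE filters rows before.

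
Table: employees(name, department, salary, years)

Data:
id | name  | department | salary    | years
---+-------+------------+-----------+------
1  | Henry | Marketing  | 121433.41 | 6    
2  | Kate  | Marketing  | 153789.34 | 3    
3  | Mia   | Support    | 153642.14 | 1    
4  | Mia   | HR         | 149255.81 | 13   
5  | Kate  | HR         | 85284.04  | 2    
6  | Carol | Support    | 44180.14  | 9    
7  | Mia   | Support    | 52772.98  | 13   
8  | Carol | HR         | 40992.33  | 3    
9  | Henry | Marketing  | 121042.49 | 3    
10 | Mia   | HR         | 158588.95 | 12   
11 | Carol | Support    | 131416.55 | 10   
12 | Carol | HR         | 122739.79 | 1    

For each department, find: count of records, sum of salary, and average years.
SELECT department,
       COUNT(*) as cnt,
       SUM(salary) as total_salary,
       AVG(years) as avg_years
FROM employees
GROUP BY department

Result:
  HR: 5 records, 556860.92 total salary, 6.20 avg years
  Marketing: 3 records, 396265.24 total salary, 4.00 avg years
  Support: 4 records, 382011.81 total salary, 8.25 avg years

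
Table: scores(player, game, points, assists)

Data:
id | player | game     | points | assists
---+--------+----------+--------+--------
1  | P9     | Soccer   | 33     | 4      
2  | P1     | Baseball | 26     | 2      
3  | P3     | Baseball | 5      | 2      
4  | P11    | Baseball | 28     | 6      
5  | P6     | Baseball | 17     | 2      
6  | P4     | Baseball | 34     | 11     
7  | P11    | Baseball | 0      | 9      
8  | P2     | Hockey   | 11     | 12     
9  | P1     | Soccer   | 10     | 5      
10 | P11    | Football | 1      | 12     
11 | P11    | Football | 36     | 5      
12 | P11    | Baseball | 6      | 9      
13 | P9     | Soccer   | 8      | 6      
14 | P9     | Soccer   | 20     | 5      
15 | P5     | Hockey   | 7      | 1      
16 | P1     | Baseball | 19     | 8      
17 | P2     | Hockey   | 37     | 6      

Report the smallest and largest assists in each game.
SELECT game, MIN(assists), MAX(assists)
FROM scores
GROUP BY game

Result:
  Baseball: min=2, max=11
  Football: min=5, max=12
  Hockey: min=1, max=12
  Soccer: min=4, max=6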